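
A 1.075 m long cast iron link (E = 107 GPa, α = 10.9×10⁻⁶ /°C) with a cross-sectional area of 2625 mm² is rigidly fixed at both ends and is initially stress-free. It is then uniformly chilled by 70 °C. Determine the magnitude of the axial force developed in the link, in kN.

With zero net strain, σ = E·αΔT = 107 GPa × 10.9×10⁻⁶ × 70 = 81.64 MPa.
Axial force P = σA = 81.64 × 2625 = 214300 N = 214.3 kN, tensile.

P ≈ 214 kN (tensile)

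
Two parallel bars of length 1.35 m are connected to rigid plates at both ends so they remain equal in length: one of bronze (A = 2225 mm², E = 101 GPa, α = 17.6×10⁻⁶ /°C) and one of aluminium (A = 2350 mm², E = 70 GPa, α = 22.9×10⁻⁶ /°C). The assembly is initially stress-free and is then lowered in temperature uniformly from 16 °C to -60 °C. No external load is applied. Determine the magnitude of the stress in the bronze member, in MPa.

The aluminium has the larger α, so on cooling it would change length more than the bronze if both were free. The rigid plates force a common final length, so the aluminium is put into tension and the bronze into compression, with equal and opposite forces P (no external load).
Compatibility of the two members (thermal + elastic change equal): (α₁ − α₂)ΔT = P·[1/(A₁E₁) + 1/(A₂E₂)].
|α₁ − α₂|·ΔT = 5.3×10⁻⁶ × 76 = 0.0004028.
1/(A₁E₁) + 1/(A₂E₂) = 1/(2225×101×10³) + 1/(2350×70×10³) = 1.053×10⁻⁸ N⁻¹.
So P = 0.0004028 / 1.053×10⁻⁸ = 38.26 kN.
σ_{bronze} = P/A₁ = 38260/2225 = 17.19 MPa, compressive.

σ ≈ 17.2 MPa (compressive)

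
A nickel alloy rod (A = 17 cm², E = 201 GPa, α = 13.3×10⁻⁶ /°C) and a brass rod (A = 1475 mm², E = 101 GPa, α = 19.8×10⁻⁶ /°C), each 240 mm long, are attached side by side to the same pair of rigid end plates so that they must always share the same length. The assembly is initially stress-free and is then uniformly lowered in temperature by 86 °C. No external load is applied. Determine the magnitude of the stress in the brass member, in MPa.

σ ≈ 39.3 MPa (tensile)

Both members must finish at the same length. With the larger α, the brass tends to over-contract; the plates restrain it, putting the brass in tension and the nickel alloy in compression. With no external load the two internal forces are equal and opposite, magnitude P.
Equating the net (thermal + elastic) strains gives |α₁ − α₂|·ΔT = P·[1/(A₁E₁) + 1/(A₂E₂)].
|α₁ − α₂|·ΔT = 6.5×10⁻⁶ × 86 = 0.000559.
1/(A₁E₁) + 1/(A₂E₂) = 1/(1700×201×10³) + 1/(1475×101×10³) = 9.639×10⁻⁹ N⁻¹.
P = 0.000559 / 9.639×10⁻⁹ = 57990 N = 57.99 kN.
σ_{brass} = P/A₂ = 57990/1475 = 39.32 MPa, tensile.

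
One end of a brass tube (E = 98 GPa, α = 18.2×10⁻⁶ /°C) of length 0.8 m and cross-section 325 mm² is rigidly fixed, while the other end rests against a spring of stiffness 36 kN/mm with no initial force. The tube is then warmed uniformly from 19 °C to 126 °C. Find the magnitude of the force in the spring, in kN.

Free thermal expansion: δ_free = αΔT L = 18.2×10⁻⁶ × 107 × 800 = 1.558 mm.
With a force P in the spring, the elastic change of the tube is PL/(AE) and that of the spring is P/k; compatibility requires their sum to equal δ_free.
P [ L/(AE) + 1/k ] = δ_free → P [ 800/(325×98×10³) + 1/(36×10³) ] = 1.558.
P = 1.558 / 5.29×10⁻⁵ = 29450 N.

P ≈ 29.5 kN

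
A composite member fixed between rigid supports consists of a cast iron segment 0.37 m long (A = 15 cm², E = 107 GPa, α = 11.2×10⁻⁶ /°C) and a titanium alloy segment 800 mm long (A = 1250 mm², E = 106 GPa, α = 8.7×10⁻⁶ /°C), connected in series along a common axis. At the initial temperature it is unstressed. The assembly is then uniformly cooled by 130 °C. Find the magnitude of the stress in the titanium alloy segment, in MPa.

With the walls removed the bar would change length by δ_free = Σ αᵢΔT Lᵢ = 11.2×10⁻⁶×130×370 + 8.7×10⁻⁶×130×800 = 1.444 mm.
Since the ends are fixed, an axial force P builds up, equal in every segment, with P · Σ Lᵢ/(AᵢEᵢ) = δ_free.
Σ Lᵢ/(AᵢEᵢ) = 370/(1500×107×10³) + 800/(1250×106×10³) = 8.343×10⁻⁶ mm/N.
So P = 1.444 / 8.343×10⁻⁶ = 173 kN, tensile.
σ_{titanium alloy} = P / A = 173000 / 1250 = 138.4 MPa.

σ ≈ 138 MPa (tensile)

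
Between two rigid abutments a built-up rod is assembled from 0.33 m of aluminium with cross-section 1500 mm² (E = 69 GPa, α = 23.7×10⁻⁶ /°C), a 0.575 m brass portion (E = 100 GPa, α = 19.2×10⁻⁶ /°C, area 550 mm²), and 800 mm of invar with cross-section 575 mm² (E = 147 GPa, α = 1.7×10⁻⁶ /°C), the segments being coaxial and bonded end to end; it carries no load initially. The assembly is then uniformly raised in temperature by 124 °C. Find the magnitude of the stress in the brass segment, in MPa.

With the walls removed the bar would change length by δ_free = Σ αᵢΔT Lᵢ = 23.7×10⁻⁶×124×330 + 19.2×10⁻⁶×124×575 + 1.7×10⁻⁶×124×800 = 2.507 mm.
The walls prevent any net length change, so an axial force P (same in every segment) develops. Compatibility: P · Σ Lᵢ/(AᵢEᵢ) = δ_free.
Σ Lᵢ/(AᵢEᵢ) = 330/(1500×69×10³) + 575/(550×100×10³) + 800/(575×147×10³) = 2.311×10⁻⁵ mm/N.
P = 2.507 / 2.311×10⁻⁵ = 108500 N = 108.5 kN, compressive.
σ_{brass} = P / A = 108500 / 550 = 197.3 MPa.

σ ≈ 197 MPa (compressive)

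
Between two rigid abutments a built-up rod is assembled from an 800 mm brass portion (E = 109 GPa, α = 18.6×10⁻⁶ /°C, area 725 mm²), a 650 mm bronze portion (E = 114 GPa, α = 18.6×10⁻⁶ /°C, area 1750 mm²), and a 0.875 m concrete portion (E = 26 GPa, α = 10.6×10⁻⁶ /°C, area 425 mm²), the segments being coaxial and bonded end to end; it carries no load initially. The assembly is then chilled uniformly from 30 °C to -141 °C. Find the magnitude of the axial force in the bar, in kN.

P ≈ 67 kN (tensile)

Free thermal contraction of the whole bar: Σ αᵢΔT Lᵢ = 18.6×10⁻⁶×171×800 + 18.6×10⁻⁶×171×650 + 10.6×10⁻⁶×171×875 = 6.198 mm.
The walls prevent any net length change, so an axial force P (same in every segment) develops. Compatibility: P · Σ Lᵢ/(AᵢEᵢ) = δ_free.
The series flexibility is Σ Lᵢ/(AᵢEᵢ) = 800/(725×109×10³) + 650/(1750×114×10³) + 875/(425×26×10³) = 9.257×10⁻⁵ mm/N.
P = 6.198 / 9.257×10⁻⁵ = 66960 N = 66.96 kN, tensile.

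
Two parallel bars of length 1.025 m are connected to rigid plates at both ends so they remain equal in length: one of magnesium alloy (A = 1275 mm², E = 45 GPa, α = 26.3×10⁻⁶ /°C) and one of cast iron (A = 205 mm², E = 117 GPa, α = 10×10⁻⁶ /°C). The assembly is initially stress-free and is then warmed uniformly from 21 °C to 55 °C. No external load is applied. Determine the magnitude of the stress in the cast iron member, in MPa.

The magnesium alloy has the larger α, so on heating it would change length more than the cast iron if both were free. The rigid plates force a common final length, so the magnesium alloy is put into compression and the cast iron into tension, with equal and opposite forces P (no external load).
Setting the final lengths equal and cancelling L: (α₁ − α₂)ΔT = P/(A₁E₁) + P/(A₂E₂).
|α₁ − α₂|·ΔT = 16.3×10⁻⁶ × 34 = 0.0005542.
1/(A₁E₁) + 1/(A₂E₂) = 1/(1275×45×10³) + 1/(205×117×10³) = 5.912×10⁻⁸ N⁻¹.
So P = 0.0005542 / 5.912×10⁻⁸ = 9.374 kN.
σ_{cast iron} = P/A₂ = 9374/205 = 45.73 MPa, tensile.

σ ≈ 45.7 MPa (tensile)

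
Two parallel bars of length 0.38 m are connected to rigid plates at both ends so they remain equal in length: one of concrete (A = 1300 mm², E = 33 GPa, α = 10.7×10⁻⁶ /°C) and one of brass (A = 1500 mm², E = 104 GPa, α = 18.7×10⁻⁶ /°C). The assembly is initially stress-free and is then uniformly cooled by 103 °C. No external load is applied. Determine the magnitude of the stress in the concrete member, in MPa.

σ ≈ 21.3 MPa (compressive)

The brass has the larger α, so on cooling it would change length more than the concrete if both were free. The rigid plates force a common final length, so the brass is put into tension and the concrete into compression, with equal and opposite forces P (no external load).
Setting the final lengths equal and cancelling L: (α₁ − α₂)ΔT = P/(A₁E₁) + P/(A₂E₂).
|α₁ − α₂|·ΔT = 8×10⁻⁶ × 103 = 0.000824.
1/(A₁E₁) + 1/(A₂E₂) = 1/(1300×33×10³) + 1/(1500×104×10³) = 2.972×10⁻⁸ N⁻¹.
P = 0.000824 / 2.972×10⁻⁸ = 27730 N = 27.73 kN.
σ_{concrete} = P/A₁ = 27730/1300 = 21.33 MPa, compressive.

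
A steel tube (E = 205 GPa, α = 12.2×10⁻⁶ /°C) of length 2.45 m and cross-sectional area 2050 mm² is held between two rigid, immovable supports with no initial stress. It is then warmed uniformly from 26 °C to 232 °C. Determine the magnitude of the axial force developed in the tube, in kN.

Full restraint means ε = 0, so the stress is σ = EαΔT = 205×10³ × 12.2×10⁻⁶ × 206 = 515.2 MPa.
Then P = σA = 515.2 × 2050 mm² = 1056 kN, compressive.

P ≈ 1060 kN (compressive)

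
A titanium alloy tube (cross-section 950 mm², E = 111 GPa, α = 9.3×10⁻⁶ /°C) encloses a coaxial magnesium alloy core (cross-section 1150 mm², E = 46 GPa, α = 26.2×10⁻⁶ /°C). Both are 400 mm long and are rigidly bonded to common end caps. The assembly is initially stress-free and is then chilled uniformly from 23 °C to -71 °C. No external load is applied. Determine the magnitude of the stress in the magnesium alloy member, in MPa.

Both members must finish at the same length. With the larger α, the magnesium alloy tends to over-contract; the plates restrain it, putting the magnesium alloy in tension and the titanium alloy in compression. With no external load the two internal forces are equal and opposite, magnitude P.
Setting the final lengths equal and cancelling L: (α₁ − α₂)ΔT = P/(A₁E₁) + P/(A₂E₂).
|α₁ − α₂|·ΔT = 16.9×10⁻⁶ × 94 = 0.001589.
1/(A₁E₁) + 1/(A₂E₂) = 1/(950×111×10³) + 1/(1150×46×10³) = 2.839×10⁻⁸ N⁻¹.
So P = 0.001589 / 2.839×10⁻⁸ = 55.96 kN.
σ_{magnesium alloy} = P/A₂ = 55960/1150 = 48.66 MPa, tensile.

σ ≈ 48.7 MPa (tensile)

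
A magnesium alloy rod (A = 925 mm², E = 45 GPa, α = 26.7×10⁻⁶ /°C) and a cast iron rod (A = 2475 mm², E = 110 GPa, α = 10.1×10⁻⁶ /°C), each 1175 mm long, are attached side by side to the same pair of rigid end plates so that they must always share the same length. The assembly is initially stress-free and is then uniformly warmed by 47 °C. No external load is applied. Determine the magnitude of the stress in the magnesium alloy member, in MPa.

σ ≈ 30.5 MPa (compressive)

Equilibrium of a rigid end plate with no external load gives equal and opposite internal forces ±P in the two members. Since α_{magnesium alloy} > α_{cast iron}, heating drives the magnesium alloy into compression and the cast iron into tension.
Setting the final lengths equal and cancelling L: (α₁ − α₂)ΔT = P/(A₁E₁) + P/(A₂E₂).
|α₁ − α₂|·ΔT = 16.6×10⁻⁶ × 47 = 0.0007802.
1/(A₁E₁) + 1/(A₂E₂) = 1/(925×45×10³) + 1/(2475×110×10³) = 2.77×10⁻⁸ N⁻¹.
P = 0.0007802 / 2.77×10⁻⁸ = 28170 N = 28.17 kN.
σ_{magnesium alloy} = P/A₁ = 28170/925 = 30.45 MPa, compressive.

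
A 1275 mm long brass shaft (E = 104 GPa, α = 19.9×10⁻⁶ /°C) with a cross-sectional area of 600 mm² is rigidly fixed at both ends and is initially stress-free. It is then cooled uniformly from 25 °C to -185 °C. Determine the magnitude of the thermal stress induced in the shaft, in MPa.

With length fixed, the mechanical strain must cancel the thermal strain αΔT = 19.9×10⁻⁶ × 210 = 4179×10⁻⁶.
The stress required to suppress this strain is σ = Eε = 104×10³ × 4179×10⁻⁶ = 434.6 MPa, tensile since the shaft is trying to contract.

σ ≈ 435 MPa (tensile)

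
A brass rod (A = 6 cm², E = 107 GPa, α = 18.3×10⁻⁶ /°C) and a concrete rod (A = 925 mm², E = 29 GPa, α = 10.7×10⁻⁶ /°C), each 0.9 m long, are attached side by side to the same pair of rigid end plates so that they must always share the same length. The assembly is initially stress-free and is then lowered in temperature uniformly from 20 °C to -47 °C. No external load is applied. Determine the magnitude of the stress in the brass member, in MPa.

σ ≈ 16.1 MPa (tensile)

Equilibrium of a rigid end plate with no external load gives equal and opposite internal forces ±P in the two members. Since α_{brass} > α_{concrete}, cooling drives the brass into tension and the concrete into compression.
Setting the final lengths equal and cancelling L: (α₁ − α₂)ΔT = P/(A₁E₁) + P/(A₂E₂).
|α₁ − α₂|·ΔT = 7.6×10⁻⁶ × 67 = 0.0005092.
1/(A₁E₁) + 1/(A₂E₂) = 1/(600×107×10³) + 1/(925×29×10³) = 5.285×10⁻⁸ N⁻¹.
So P = 0.0005092 / 5.285×10⁻⁸ = 9.634 kN.
σ_{brass} = P/A₁ = 9634/600 = 16.06 MPa, tensile.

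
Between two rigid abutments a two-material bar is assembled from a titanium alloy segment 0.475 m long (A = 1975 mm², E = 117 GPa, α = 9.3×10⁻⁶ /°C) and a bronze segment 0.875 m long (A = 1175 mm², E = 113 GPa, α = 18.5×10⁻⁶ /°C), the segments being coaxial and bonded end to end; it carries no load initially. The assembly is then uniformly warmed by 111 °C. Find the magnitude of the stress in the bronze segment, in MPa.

With the walls removed the bar would change length by δ_free = Σ αᵢΔT Lᵢ = 9.3×10⁻⁶×111×475 + 18.5×10⁻⁶×111×875 = 2.287 mm.
Since the ends are fixed, an axial force P builds up, equal in every segment, with P · Σ Lᵢ/(AᵢEᵢ) = δ_free.
The series flexibility is Σ Lᵢ/(AᵢEᵢ) = 475/(1975×117×10³) + 875/(1175×113×10³) = 8.646×10⁻⁶ mm/N.
Hence P = δ_free / Σ(L/AE) = 2.287/8.646×10⁻⁶ = 264.5 kN (compressive).
σ_{bronze} = P / A = 264500 / 1175 = 225.1 MPa.

σ ≈ 225 MPa (compressive)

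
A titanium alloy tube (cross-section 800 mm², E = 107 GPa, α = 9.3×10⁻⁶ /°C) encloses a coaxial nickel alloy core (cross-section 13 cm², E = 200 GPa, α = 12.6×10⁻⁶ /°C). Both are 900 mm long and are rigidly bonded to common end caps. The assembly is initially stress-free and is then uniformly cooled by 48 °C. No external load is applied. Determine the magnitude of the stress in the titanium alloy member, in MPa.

σ ≈ 12.8 MPa (compressive)

Equilibrium of a rigid end plate with no external load gives equal and opposite internal forces ±P in the two members. Since α_{nickel alloy} > α_{titanium alloy}, cooling drives the nickel alloy into tension and the titanium alloy into compression.
Setting the final lengths equal and cancelling L: (α₁ − α₂)ΔT = P/(A₁E₁) + P/(A₂E₂).
|α₁ − α₂|·ΔT = 3.3×10⁻⁶ × 48 = 0.0001584.
1/(A₁E₁) + 1/(A₂E₂) = 1/(800×107×10³) + 1/(1300×200×10³) = 1.553×10⁻⁸ N⁻¹.
So P = 0.0001584 / 1.553×10⁻⁸ = 10.2 kN.
σ_{titanium alloy} = P/A₁ = 10200/800 = 12.75 MPa, compressive.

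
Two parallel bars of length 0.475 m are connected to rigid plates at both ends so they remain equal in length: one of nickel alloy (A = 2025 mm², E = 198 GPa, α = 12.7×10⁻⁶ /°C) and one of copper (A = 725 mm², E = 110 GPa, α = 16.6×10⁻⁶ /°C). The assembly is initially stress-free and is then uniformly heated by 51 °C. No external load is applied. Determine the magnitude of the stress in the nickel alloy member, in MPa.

σ ≈ 6.53 MPa (tensile)

The copper has the larger α, so on heating it would change length more than the nickel alloy if both were free. The rigid plates force a common final length, so the copper is put into compression and the nickel alloy into tension, with equal and opposite forces P (no external load).
Setting the final lengths equal and cancelling L: (α₁ − α₂)ΔT = P/(A₁E₁) + P/(A₂E₂).
|α₁ − α₂|·ΔT = 3.9×10⁻⁶ × 51 = 0.0001989.
1/(A₁E₁) + 1/(A₂E₂) = 1/(2025×198×10³) + 1/(725×110×10³) = 1.503×10⁻⁸ N⁻¹.
So P = 0.0001989 / 1.503×10⁻⁸ = 13.23 kN.
σ_{nickel alloy} = P/A₁ = 13230/2025 = 6.534 MPa, tensile.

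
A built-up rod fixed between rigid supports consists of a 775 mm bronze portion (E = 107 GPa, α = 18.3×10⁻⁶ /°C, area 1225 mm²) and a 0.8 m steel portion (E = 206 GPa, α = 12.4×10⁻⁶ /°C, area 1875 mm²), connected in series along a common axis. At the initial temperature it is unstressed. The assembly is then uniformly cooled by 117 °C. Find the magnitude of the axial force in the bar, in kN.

If the supports were absent, the total length change would be Σ αᵢΔT Lᵢ = 18.3×10⁻⁶×117×775 + 12.4×10⁻⁶×117×800 = 2.82 mm.
The walls prevent any net length change, so an axial force P (same in every segment) develops. Compatibility: P · Σ Lᵢ/(AᵢEᵢ) = δ_free.
Σ Lᵢ/(AᵢEᵢ) = 775/(1225×107×10³) + 800/(1875×206×10³) = 7.984×10⁻⁶ mm/N.
P = 2.82 / 7.984×10⁻⁶ = 353200 N = 353.2 kN, tensile.

P ≈ 353 kN (tensile)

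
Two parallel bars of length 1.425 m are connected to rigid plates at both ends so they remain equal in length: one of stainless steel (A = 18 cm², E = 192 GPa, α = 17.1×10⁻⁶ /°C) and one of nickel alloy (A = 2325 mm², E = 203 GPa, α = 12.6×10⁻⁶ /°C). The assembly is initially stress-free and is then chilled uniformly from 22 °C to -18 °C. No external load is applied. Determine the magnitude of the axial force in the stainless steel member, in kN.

The stainless steel has the larger α, so on cooling it would change length more than the nickel alloy if both were free. The rigid plates force a common final length, so the stainless steel is put into tension and the nickel alloy into compression, with equal and opposite forces P (no external load).
Setting the final lengths equal and cancelling L: (α₁ − α₂)ΔT = P/(A₁E₁) + P/(A₂E₂).
|α₁ − α₂|·ΔT = 4.5×10⁻⁶ × 40 = 0.00018.
1/(A₁E₁) + 1/(A₂E₂) = 1/(1800×192×10³) + 1/(2325×203×10³) = 5.012×10⁻⁹ N⁻¹.
So P = 0.00018 / 5.012×10⁻⁹ = 35.91 kN.

P ≈ 35.9 kN (tensile in the stainless steel)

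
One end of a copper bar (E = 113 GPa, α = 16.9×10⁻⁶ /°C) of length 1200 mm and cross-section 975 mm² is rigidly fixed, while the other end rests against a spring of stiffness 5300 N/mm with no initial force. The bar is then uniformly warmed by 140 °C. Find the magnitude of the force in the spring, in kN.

P ≈ 14.2 kN

Free thermal expansion: δ_free = αΔT L = 16.9×10⁻⁶ × 140 × 1200 = 2.839 mm.
With a force P in the spring, the elastic change of the bar is PL/(AE) and that of the spring is P/k; compatibility requires their sum to equal δ_free.
P [ L/(AE) + 1/k ] = δ_free → P [ 1200/(975×113×10³) + 1/(5300) ] = 2.839.
P = 2.839 / 0.0001996 = 14230 N.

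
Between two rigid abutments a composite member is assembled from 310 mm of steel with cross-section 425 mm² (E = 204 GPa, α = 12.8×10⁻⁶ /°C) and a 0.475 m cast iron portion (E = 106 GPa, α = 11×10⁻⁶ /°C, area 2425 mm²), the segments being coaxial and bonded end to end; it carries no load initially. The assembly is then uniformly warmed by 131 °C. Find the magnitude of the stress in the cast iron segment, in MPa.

If the supports were absent, the total length change would be Σ αᵢΔT Lᵢ = 12.8×10⁻⁶×131×310 + 11×10⁻⁶×131×475 = 1.204 mm.
Since the ends are fixed, an axial force P builds up, equal in every segment, with P · Σ Lᵢ/(AᵢEᵢ) = δ_free.
Σ Lᵢ/(AᵢEᵢ) = 310/(425×204×10³) + 475/(2425×106×10³) = 5.423×10⁻⁶ mm/N.
P = 1.204 / 5.423×10⁻⁶ = 222100 N = 222.1 kN, compressive.
σ_{cast iron} = P / A = 222100 / 2425 = 91.57 MPa.

σ ≈ 91.6 MPa (compressive)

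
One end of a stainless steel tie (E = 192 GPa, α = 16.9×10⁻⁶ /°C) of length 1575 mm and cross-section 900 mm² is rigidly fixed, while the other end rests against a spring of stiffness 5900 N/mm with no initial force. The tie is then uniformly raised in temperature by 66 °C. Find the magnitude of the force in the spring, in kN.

P ≈ 9.84 kN

Free thermal expansion: δ_free = αΔT L = 16.9×10⁻⁶ × 66 × 1575 = 1.757 mm.
Let P be the compressive force at the spring. The tie shortens elastically by PL/(AE) and the spring compresses by P/k; together these equal δ_free.
So P = δ_free / [L/(AE) + 1/k] = 1.757 / [ 1575/(900×192×10³) + 1/(5900) ].
P = 1.757 / 0.0001786 = 9836 N.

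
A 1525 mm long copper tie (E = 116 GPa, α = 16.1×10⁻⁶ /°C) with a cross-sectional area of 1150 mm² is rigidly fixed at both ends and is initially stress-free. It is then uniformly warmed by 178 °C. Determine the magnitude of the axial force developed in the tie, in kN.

P ≈ 382 kN (compressive)

Full restraint means ε = 0, so the stress is σ = EαΔT = 116×10³ × 16.1×10⁻⁶ × 178 = 332.4 MPa.
Then P = σA = 332.4 × 1150 mm² = 382.3 kN, compressive.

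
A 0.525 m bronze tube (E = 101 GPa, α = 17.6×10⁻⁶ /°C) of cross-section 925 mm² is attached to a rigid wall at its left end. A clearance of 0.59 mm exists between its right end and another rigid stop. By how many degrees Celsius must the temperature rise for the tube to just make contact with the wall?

Contact occurs when the free expansion equals the gap: αΔT L = 0.59 mm.
ΔT = 0.59 / (17.6×10⁻⁶ × 525) = 63.85 °C.

ΔT ≈ 63.9 °C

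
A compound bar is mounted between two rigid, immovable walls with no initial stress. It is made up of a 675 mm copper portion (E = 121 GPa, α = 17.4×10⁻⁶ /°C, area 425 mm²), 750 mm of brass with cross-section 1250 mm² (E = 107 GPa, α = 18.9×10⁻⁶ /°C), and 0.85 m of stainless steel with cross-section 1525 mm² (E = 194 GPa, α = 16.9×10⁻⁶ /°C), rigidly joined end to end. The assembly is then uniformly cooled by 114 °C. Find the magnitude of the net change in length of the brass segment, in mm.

Free thermal contraction of the whole bar: Σ αᵢΔT Lᵢ = 17.4×10⁻⁶×114×675 + 18.9×10⁻⁶×114×750 + 16.9×10⁻⁶×114×850 = 4.592 mm.
The rigid supports impose zero overall length change; the single axial force P common to all segments must satisfy P Σ Lᵢ/(AᵢEᵢ) = δ_free.
The series flexibility is Σ Lᵢ/(AᵢEᵢ) = 675/(425×121×10³) + 750/(1250×107×10³) + 850/(1525×194×10³) = 2.161×10⁻⁵ mm/N.
So P = 4.592 / 2.161×10⁻⁵ = 212.6 kN, tensile.
For the brass segment, free thermal change = 18.9×10⁻⁶×114×750 = 1.616 mm and elastic change from P = 212600×750/(1250×107×10³) = 1.192 mm; these oppose, so the net change is 0.424 mm (segment shortens).

|ΔL| ≈ 0.424 mm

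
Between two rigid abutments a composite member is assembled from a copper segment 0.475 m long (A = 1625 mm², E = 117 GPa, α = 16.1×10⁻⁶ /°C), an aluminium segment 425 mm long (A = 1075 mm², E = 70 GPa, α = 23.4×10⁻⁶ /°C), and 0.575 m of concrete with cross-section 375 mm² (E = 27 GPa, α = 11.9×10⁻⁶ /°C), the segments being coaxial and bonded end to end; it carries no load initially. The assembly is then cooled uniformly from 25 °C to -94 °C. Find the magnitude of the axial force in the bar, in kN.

P ≈ 44.8 kN (tensile)

With the walls removed the bar would change length by δ_free = Σ αᵢΔT Lᵢ = 16.1×10⁻⁶×119×475 + 23.4×10⁻⁶×119×425 + 11.9×10⁻⁶×119×575 = 2.908 mm.
Since the ends are fixed, an axial force P builds up, equal in every segment, with P · Σ Lᵢ/(AᵢEᵢ) = δ_free.
The series flexibility is Σ Lᵢ/(AᵢEᵢ) = 475/(1625×117×10³) + 425/(1075×70×10³) + 575/(375×27×10³) = 6.494×10⁻⁵ mm/N.
Hence P = δ_free / Σ(L/AE) = 2.908/6.494×10⁻⁵ = 44.78 kN (tensile).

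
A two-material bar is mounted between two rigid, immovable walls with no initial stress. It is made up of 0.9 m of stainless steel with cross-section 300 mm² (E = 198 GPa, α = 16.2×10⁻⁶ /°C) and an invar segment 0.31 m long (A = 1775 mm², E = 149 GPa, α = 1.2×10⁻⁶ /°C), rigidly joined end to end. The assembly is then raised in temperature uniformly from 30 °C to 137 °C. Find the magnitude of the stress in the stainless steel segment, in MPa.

σ ≈ 327 MPa (compressive)

With the walls removed the bar would change length by δ_free = Σ αᵢΔT Lᵢ = 16.2×10⁻⁶×107×900 + 1.2×10⁻⁶×107×310 = 1.6 mm.
The rigid supports impose zero overall length change; the single axial force P common to all segments must satisfy P Σ Lᵢ/(AᵢEᵢ) = δ_free.
Σ Lᵢ/(AᵢEᵢ) = 900/(300×198×10³) + 310/(1775×149×10³) = 1.632×10⁻⁵ mm/N.
So P = 1.6 / 1.632×10⁻⁵ = 98.01 kN, compressive.
σ_{stainless steel} = P / A = 98010 / 300 = 326.7 MPa.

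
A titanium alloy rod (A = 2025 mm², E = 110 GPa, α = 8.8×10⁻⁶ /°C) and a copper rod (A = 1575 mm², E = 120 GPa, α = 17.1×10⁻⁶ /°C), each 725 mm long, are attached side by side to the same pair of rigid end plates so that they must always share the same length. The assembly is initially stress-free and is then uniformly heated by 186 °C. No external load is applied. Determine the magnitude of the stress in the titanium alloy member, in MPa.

Both members must finish at the same length. With the larger α, the copper tends to over-expand; the plates restrain it, putting the copper in compression and the titanium alloy in tension. With no external load the two internal forces are equal and opposite, magnitude P.
Compatibility of the two members (thermal + elastic change equal): (α₁ − α₂)ΔT = P·[1/(A₁E₁) + 1/(A₂E₂)].
|α₁ − α₂|·ΔT = 8.3×10⁻⁶ × 186 = 0.001544.
1/(A₁E₁) + 1/(A₂E₂) = 1/(2025×110×10³) + 1/(1575×120×10³) = 9.78×10⁻⁹ N⁻¹.
So P = 0.001544 / 9.78×10⁻⁹ = 157.8 kN.
σ_{titanium alloy} = P/A₁ = 157800/2025 = 77.95 MPa, tensile.

σ ≈ 77.9 MPa (tensile)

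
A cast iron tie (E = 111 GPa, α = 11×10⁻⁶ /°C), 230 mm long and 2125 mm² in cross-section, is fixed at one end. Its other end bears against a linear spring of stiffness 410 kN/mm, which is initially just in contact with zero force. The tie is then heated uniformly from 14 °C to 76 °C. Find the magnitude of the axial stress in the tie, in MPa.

The unrestrained thermal change is αΔT L = 11×10⁻⁶ × 62 × 230 = 0.1569 mm.
Let P be the compressive force at the spring. The tie shortens elastically by PL/(AE) and the spring compresses by P/k; together these equal δ_free.
So P = δ_free / [L/(AE) + 1/k] = 0.1569 / [ 230/(2125×111×10³) + 1/(410×10³) ].
P = 0.1569 / 3.414×10⁻⁶ = 45940 N.
σ = P/A = 45940/2125 = 21.62 MPa.

σ ≈ 21.6 MPa (compressive)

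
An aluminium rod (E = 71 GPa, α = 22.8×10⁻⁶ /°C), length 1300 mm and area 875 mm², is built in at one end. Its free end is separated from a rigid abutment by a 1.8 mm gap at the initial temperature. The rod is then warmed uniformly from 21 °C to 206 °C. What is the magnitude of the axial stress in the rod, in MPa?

Free thermal elongation = αΔT L = 22.8×10⁻⁶ × 185 × 1300 = 5.483 mm.
This exceeds the 1.8 mm gap, so the wall pushes back. The portion of expansion that must be recovered elastically is δ_free − gap = 5.483 − 1.8 = 3.683 mm.
That suppressed elongation corresponds to σ = E·Δ/L = 71×10³ × 3.683/1300 = 201.2 MPa.

σ ≈ 201 MPa (compressive)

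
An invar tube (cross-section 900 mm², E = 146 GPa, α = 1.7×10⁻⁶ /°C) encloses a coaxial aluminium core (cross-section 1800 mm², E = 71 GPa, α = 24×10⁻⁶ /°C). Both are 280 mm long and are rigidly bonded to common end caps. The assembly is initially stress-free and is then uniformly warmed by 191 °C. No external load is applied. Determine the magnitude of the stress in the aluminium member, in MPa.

Equilibrium of a rigid end plate with no external load gives equal and opposite internal forces ±P in the two members. Since α_{aluminium} > α_{invar}, heating drives the aluminium into compression and the invar into tension.
Setting the final lengths equal and cancelling L: (α₁ − α₂)ΔT = P/(A₁E₁) + P/(A₂E₂).
|α₁ − α₂|·ΔT = 22.3×10⁻⁶ × 191 = 0.004259.
1/(A₁E₁) + 1/(A₂E₂) = 1/(900×146×10³) + 1/(1800×71×10³) = 1.544×10⁻⁸ N⁻¹.
P = 0.004259 / 1.544×10⁻⁸ = 275900 N = 275.9 kN.
σ_{aluminium} = P/A₂ = 275900/1800 = 153.3 MPa, compressive.

σ ≈ 153 MPa (compressive)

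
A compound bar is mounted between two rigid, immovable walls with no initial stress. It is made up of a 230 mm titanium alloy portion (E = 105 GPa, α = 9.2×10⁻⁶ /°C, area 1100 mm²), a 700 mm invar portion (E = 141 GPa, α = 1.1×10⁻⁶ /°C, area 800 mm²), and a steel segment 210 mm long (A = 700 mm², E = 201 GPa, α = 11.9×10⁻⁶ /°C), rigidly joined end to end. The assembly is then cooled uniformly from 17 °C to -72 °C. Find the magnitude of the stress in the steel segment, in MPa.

σ ≈ 70.7 MPa (tensile)

If the supports were absent, the total length change would be Σ αᵢΔT Lᵢ = 9.2×10⁻⁶×89×230 + 1.1×10⁻⁶×89×700 + 11.9×10⁻⁶×89×210 = 0.4793 mm.
Since the ends are fixed, an axial force P builds up, equal in every segment, with P · Σ Lᵢ/(AᵢEᵢ) = δ_free.
Σ Lᵢ/(AᵢEᵢ) = 230/(1100×105×10³) + 700/(800×141×10³) + 210/(700×201×10³) = 9.69×10⁻⁶ mm/N.
P = 0.4793 / 9.69×10⁻⁶ = 49460 N = 49.46 kN, tensile.
σ_{steel} = P / A = 49460 / 700 = 70.66 MPa.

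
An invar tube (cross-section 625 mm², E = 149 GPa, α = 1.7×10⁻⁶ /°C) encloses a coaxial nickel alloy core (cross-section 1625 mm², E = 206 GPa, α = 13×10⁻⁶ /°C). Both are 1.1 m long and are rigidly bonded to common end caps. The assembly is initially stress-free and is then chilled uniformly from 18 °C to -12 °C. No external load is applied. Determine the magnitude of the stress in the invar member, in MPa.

Both members must finish at the same length. With the larger α, the nickel alloy tends to over-contract; the plates restrain it, putting the nickel alloy in tension and the invar in compression. With no external load the two internal forces are equal and opposite, magnitude P.
Compatibility of the two members (thermal + elastic change equal): (α₁ − α₂)ΔT = P·[1/(A₁E₁) + 1/(A₂E₂)].
|α₁ − α₂|·ΔT = 11.3×10⁻⁶ × 30 = 0.000339.
1/(A₁E₁) + 1/(A₂E₂) = 1/(625×149×10³) + 1/(1625×206×10³) = 1.373×10⁻⁸ N⁻¹.
P = 0.000339 / 1.373×10⁻⁸ = 24700 N = 24.7 kN.
σ_{invar} = P/A₁ = 24700/625 = 39.52 MPa, compressive.

σ ≈ 39.5 MPa (compressive)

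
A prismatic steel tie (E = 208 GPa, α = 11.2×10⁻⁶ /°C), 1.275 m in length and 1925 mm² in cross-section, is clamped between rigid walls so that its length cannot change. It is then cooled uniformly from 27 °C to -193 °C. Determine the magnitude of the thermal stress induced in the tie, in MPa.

σ ≈ 513 MPa (tensile)

With length fixed, the mechanical strain must cancel the thermal strain αΔT = 11.2×10⁻⁶ × 220 = 2464×10⁻⁶.
σ = EαΔT = 208×10³ × 11.2×10⁻⁶ × 220 = 512.5 MPa (tensile; the tie is trying to contract).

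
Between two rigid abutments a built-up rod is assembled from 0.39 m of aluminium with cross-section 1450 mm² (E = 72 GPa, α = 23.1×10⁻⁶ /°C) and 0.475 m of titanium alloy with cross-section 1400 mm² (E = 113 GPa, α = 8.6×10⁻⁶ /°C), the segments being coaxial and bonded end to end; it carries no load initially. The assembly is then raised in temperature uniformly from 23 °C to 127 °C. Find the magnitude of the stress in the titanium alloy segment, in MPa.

σ ≈ 144 MPa (compressive)

If the supports were absent, the total length change would be Σ αᵢΔT Lᵢ = 23.1×10⁻⁶×104×390 + 8.6×10⁻⁶×104×475 = 1.362 mm.
The rigid supports impose zero overall length change; the single axial force P common to all segments must satisfy P Σ Lᵢ/(AᵢEᵢ) = δ_free.
The series flexibility is Σ Lᵢ/(AᵢEᵢ) = 390/(1450×72×10³) + 475/(1400×113×10³) = 6.738×10⁻⁶ mm/N.
Hence P = δ_free / Σ(L/AE) = 1.362/6.738×10⁻⁶ = 202.1 kN (compressive).
σ_{titanium alloy} = P / A = 202100 / 1400 = 144.4 MPa.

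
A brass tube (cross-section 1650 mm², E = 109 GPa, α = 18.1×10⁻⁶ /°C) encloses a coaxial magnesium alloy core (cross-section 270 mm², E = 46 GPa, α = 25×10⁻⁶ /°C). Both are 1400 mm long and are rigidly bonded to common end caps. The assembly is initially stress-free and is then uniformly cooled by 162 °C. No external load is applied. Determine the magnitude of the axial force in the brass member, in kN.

P ≈ 13 kN (compressive in the brass)

The magnesium alloy has the larger α, so on cooling it would change length more than the brass if both were free. The rigid plates force a common final length, so the magnesium alloy is put into tension and the brass into compression, with equal and opposite forces P (no external load).
Setting the final lengths equal and cancelling L: (α₁ − α₂)ΔT = P/(A₁E₁) + P/(A₂E₂).
|α₁ − α₂|·ΔT = 6.9×10⁻⁶ × 162 = 0.001118.
1/(A₁E₁) + 1/(A₂E₂) = 1/(1650×109×10³) + 1/(270×46×10³) = 8.608×10⁻⁸ N⁻¹.
So P = 0.001118 / 8.608×10⁻⁸ = 12.99 kN.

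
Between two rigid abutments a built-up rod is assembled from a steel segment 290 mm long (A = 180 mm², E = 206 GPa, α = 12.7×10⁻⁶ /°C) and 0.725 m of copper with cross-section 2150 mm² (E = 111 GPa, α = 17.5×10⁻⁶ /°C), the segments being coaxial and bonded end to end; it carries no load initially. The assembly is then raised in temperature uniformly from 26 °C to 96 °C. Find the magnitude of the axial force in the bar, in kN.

P ≈ 106 kN (compressive)

With the walls removed the bar would change length by δ_free = Σ αᵢΔT Lᵢ = 12.7×10⁻⁶×70×290 + 17.5×10⁻⁶×70×725 = 1.146 mm.
Since the ends are fixed, an axial force P builds up, equal in every segment, with P · Σ Lᵢ/(AᵢEᵢ) = δ_free.
The series flexibility is Σ Lᵢ/(AᵢEᵢ) = 290/(180×206×10³) + 725/(2150×111×10³) = 1.086×10⁻⁵ mm/N.
So P = 1.146 / 1.086×10⁻⁵ = 105.5 kN, compressive.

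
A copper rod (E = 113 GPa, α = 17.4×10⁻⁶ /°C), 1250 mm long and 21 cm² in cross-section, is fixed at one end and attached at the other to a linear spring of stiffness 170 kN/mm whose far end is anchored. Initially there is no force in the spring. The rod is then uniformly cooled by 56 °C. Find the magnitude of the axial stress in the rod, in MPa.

σ ≈ 52 MPa (tensile)

The unrestrained thermal change is αΔT L = 17.4×10⁻⁶ × 56 × 1250 = 1.218 mm.
Let P be the tensile force in the spring. The rod extends elastically by PL/(AE) and the spring stretches by P/k; together these equal δ_free.
P [ L/(AE) + 1/k ] = δ_free → P [ 1250/(2100×113×10³) + 1/(170×10³) ] = 1.218.
P = 1.218 / 1.115×10⁻⁵ = 109200 N.
σ = P/A = 109200/2100 = 52.02 MPa.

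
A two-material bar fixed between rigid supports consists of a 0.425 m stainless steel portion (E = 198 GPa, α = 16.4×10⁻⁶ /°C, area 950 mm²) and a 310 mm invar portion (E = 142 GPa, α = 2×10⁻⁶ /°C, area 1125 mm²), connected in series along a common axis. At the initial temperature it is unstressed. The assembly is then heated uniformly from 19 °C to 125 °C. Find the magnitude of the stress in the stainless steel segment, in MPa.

σ ≈ 202 MPa (compressive)

With the walls removed the bar would change length by δ_free = Σ αᵢΔT Lᵢ = 16.4×10⁻⁶×106×425 + 2×10⁻⁶×106×310 = 0.8045 mm.
The walls prevent any net length change, so an axial force P (same in every segment) develops. Compatibility: P · Σ Lᵢ/(AᵢEᵢ) = δ_free.
Σ Lᵢ/(AᵢEᵢ) = 425/(950×198×10³) + 310/(1125×142×10³) = 4.2×10⁻⁶ mm/N.
Hence P = δ_free / Σ(L/AE) = 0.8045/4.2×10⁻⁶ = 191.6 kN (compressive).
σ_{stainless steel} = P / A = 191600 / 950 = 201.6 MPa.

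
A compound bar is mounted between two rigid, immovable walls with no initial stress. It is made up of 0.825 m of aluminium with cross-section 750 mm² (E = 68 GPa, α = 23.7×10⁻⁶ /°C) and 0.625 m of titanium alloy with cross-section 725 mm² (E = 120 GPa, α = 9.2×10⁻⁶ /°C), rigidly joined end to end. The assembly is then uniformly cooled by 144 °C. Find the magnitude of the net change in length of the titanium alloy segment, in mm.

If the supports were absent, the total length change would be Σ αᵢΔT Lᵢ = 23.7×10⁻⁶×144×825 + 9.2×10⁻⁶×144×625 = 3.644 mm.
Since the ends are fixed, an axial force P builds up, equal in every segment, with P · Σ Lᵢ/(AᵢEᵢ) = δ_free.
Σ Lᵢ/(AᵢEᵢ) = 825/(750×68×10³) + 625/(725×120×10³) = 2.336×10⁻⁵ mm/N.
Hence P = δ_free / Σ(L/AE) = 3.644/2.336×10⁻⁵ = 156 kN (tensile).
For the titanium alloy segment, free thermal change = 9.2×10⁻⁶×144×625 = 0.828 mm and elastic change from P = 156000×625/(725×120×10³) = 1.12 mm; these oppose, so the net change is 0.292 mm (segment lengthens).

|ΔL| ≈ 0.292 mm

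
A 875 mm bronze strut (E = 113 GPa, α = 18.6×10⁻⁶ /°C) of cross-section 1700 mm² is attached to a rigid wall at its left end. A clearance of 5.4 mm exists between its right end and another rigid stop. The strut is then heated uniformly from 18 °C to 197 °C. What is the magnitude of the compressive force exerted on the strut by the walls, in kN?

P ≈ 0 kN

Free thermal elongation = αΔT L = 18.6×10⁻⁶ × 179 × 875 = 2.913 mm.
Since δ_free = 2.91 mm is less than the 5.4 mm gap, the strut never touches the wall. No axial force develops.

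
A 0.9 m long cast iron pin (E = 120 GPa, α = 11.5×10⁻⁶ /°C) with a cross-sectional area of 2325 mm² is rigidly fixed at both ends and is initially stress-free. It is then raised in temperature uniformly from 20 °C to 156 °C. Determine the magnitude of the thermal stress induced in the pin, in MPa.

With length fixed, the mechanical strain must cancel the thermal strain αΔT = 11.5×10⁻⁶ × 136 = 1564×10⁻⁶.
Hence σ = E·αΔT = 120×10³ × 1564×10⁻⁶ = 187.7 MPa, compressive.

σ ≈ 188 MPa (compressive)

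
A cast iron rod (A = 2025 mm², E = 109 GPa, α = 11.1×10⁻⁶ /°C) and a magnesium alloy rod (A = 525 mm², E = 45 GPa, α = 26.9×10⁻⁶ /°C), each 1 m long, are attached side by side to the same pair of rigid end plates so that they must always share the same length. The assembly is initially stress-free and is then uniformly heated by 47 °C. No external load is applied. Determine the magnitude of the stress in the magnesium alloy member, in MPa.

σ ≈ 30.2 MPa (compressive)

Both members must finish at the same length. With the larger α, the magnesium alloy tends to over-expand; the plates restrain it, putting the magnesium alloy in compression and the cast iron in tension. With no external load the two internal forces are equal and opposite, magnitude P.
Compatibility of the two members (thermal + elastic change equal): (α₁ − α₂)ΔT = P·[1/(A₁E₁) + 1/(A₂E₂)].
|α₁ − α₂|·ΔT = 15.8×10⁻⁶ × 47 = 0.0007426.
1/(A₁E₁) + 1/(A₂E₂) = 1/(2025×109×10³) + 1/(525×45×10³) = 4.686×10⁻⁸ N⁻¹.
So P = 0.0007426 / 4.686×10⁻⁸ = 15.85 kN.
σ_{magnesium alloy} = P/A₂ = 15850/525 = 30.19 MPa, compressive.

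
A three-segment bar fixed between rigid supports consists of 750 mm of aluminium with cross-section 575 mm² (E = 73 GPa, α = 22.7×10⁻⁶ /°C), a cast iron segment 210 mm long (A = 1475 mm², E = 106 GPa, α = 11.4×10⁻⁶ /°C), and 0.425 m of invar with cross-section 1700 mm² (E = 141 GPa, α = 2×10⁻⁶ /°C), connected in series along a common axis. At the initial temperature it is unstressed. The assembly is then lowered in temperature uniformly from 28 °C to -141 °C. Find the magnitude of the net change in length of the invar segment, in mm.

|ΔL| ≈ 0.146 mm

With the walls removed the bar would change length by δ_free = Σ αᵢΔT Lᵢ = 22.7×10⁻⁶×169×750 + 11.4×10⁻⁶×169×210 + 2×10⁻⁶×169×425 = 3.425 mm.
The rigid supports impose zero overall length change; the single axial force P common to all segments must satisfy P Σ Lᵢ/(AᵢEᵢ) = δ_free.
The series flexibility is Σ Lᵢ/(AᵢEᵢ) = 750/(575×73×10³) + 210/(1475×106×10³) + 425/(1700×141×10³) = 2.098×10⁻⁵ mm/N.
So P = 3.425 / 2.098×10⁻⁵ = 163.2 kN, tensile.
For the invar segment, free thermal change = 2×10⁻⁶×169×425 = 0.1436 mm and elastic change from P = 163200×425/(1700×141×10³) = 0.2894 mm; these oppose, so the net change is 0.146 mm (segment lengthens).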